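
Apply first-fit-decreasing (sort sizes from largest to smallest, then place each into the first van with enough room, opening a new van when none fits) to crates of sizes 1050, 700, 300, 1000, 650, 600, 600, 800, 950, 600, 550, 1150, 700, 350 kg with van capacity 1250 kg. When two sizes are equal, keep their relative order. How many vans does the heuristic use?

9

Sorted descending: 1150, 1050, 1000, 950, 800, 700, 700, 650, 600, 600, 600, 550, 350, 300.
  1150 → van 1 (new)  [load 1150/1250]
  1050 → van 2 (new)  [load 1050/1250]
  1000 → van 3 (new)  [load 1000/1250]
  950 → van 4 (new)  [load 950/1250]
  800 → van 5 (new)  [load 800/1250]
  700 → van 6 (new)  [load 700/1250]
  700 → van 7 (new)  [load 700/1250]
  650 → van 8 (new)  [load 650/1250]
  600 → van 8  [load 1250/1250]
  600 → van 9 (new)  [load 600/1250]
  600 → van 9  [load 1200/1250]
  550 → van 6  [load 1250/1250]
  350 → van 5  [load 1150/1250]
  300 → van 4  [load 1250/1250]
9 vans opened.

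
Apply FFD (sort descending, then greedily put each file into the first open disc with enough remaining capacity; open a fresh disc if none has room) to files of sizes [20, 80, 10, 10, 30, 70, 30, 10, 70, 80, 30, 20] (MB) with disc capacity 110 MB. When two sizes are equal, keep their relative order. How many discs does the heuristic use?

Sorted descending: 80, 80, 70, 70, 30, 30, 30, 20, 20, 10, 10, 10.
  80 → disc 1 (new)  [load 80/110]
  80 → disc 2 (new)  [load 80/110]
  70 → disc 3 (new)  [load 70/110]
  70 → disc 4 (new)  [load 70/110]
  30 → disc 1  [load 110/110]
  30 → disc 2  [load 110/110]
  30 → disc 3  [load 100/110]
  20 → disc 4  [load 90/110]
  20 → disc 4  [load 110/110]
  10 → disc 3  [load 110/110]
  10 → disc 5 (new)  [load 10/110]
  10 → disc 5  [load 20/110]
5 discs opened.

5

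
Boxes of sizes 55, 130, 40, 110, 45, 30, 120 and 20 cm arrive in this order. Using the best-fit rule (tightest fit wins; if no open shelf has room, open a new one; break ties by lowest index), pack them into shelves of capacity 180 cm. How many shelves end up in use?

  55 → shelf 1 (new)  [load 55/180]
  130 → shelf 2 (new)  [load 130/180]
  40 → shelf 2  [load 170/180]
  110 → shelf 1  [load 165/180]
  45 → shelf 3 (new)  [load 45/180]
  30 → shelf 3  [load 75/180]
  120 → shelf 4 (new)  [load 120/180]
  20 → shelf 4  [load 140/180]
4 shelves opened.

4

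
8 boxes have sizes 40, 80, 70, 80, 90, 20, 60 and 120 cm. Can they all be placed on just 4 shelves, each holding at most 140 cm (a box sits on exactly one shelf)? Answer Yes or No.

No

Total = 560 cm; ⌈560/140⌉ = 4.
The bound of 4 does not rule out 4, but exhaustive search shows no assignment into 4 shelves of capacity 140 cm exists — the minimum is 5.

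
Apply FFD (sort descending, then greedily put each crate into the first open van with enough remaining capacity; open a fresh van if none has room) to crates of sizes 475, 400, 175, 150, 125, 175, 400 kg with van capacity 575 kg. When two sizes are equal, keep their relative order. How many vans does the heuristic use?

4

Sorted descending: 475, 400, 400, 175, 175, 150, 125.
  475 → van 1 (new)  [load 475/575]
  400 → van 2 (new)  [load 400/575]
  400 → van 3 (new)  [load 400/575]
  175 → van 2  [load 575/575]
  175 → van 3  [load 575/575]
  150 → van 4 (new)  [load 150/575]
  125 → van 4  [load 275/575]
4 vans opened.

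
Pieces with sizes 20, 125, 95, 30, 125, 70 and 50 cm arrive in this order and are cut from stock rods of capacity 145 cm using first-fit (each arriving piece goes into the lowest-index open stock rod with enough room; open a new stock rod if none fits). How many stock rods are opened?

4

  20 → stock rod 1 (new)  [load 20/145]
  125 → stock rod 1  [load 145/145]
  95 → stock rod 2 (new)  [load 95/145]
  30 → stock rod 2  [load 125/145]
  125 → stock rod 3 (new)  [load 125/145]
  70 → stock rod 4 (new)  [load 70/145]
  50 → stock rod 4  [load 120/145]
4 stock rods opened.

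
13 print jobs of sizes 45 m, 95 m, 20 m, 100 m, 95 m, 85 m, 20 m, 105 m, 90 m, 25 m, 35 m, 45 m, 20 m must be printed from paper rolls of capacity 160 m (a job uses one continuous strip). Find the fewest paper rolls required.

Total = 105 + 100 + 95 + 95 + 90 + 85 + 45 + 45 + 35 + 25 + 20 + 20 + 20 = 780 m.
Lower bound: ⌈780/160⌉ = 5 paper rolls.
Also, 6 print jobs each exceed 80 m, and no two of those can share a roll, so at least 6 paper rolls are needed.
A packing using 6 paper rolls:
  roll 1: 105 + 45 = 150
  roll 2: 100 + 45 = 145
  roll 3: 95 + 35 + 25 = 155
  roll 4: 95 + 20 + 20 + 20 = 155
  roll 5: 90 = 90
  roll 6: 85 = 85
This matches the lower bound, so 6 is optimal.

6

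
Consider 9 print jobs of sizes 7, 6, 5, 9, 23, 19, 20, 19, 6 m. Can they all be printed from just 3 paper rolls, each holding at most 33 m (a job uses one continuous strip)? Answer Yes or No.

No

Total = 114 m; ⌈114/33⌉ = 4.
At least 4 paper rolls are required, but only 3 are allowed.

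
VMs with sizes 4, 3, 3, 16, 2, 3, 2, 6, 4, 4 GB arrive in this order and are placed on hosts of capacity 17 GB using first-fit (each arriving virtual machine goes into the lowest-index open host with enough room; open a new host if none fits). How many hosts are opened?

  4 → host 1 (new)  [load 4/17]
  3 → host 1  [load 7/17]
  3 → host 1  [load 10/17]
  16 → host 2 (new)  [load 16/17]
  2 → host 1  [load 12/17]
  3 → host 1  [load 15/17]
  2 → host 1  [load 17/17]
  6 → host 3 (new)  [load 6/17]
  4 → host 3  [load 10/17]
  4 → host 3  [load 14/17]
3 hosts opened.

3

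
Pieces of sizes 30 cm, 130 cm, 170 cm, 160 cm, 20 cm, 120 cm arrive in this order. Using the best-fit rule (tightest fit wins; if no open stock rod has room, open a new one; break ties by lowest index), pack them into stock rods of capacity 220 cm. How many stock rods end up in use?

4

  30 → stock rod 1 (new)  [load 30/220]
  130 → stock rod 1  [load 160/220]
  170 → stock rod 2 (new)  [load 170/220]
  160 → stock rod 3 (new)  [load 160/220]
  20 → stock rod 2  [load 190/220]
  120 → stock rod 4 (new)  [load 120/220]
4 stock rods opened.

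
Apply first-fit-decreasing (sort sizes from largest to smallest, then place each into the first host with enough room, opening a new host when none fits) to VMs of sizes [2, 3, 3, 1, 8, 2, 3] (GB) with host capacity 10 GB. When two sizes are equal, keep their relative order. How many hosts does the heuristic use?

3

Sorted descending: 8, 3, 3, 3, 2, 2, 1.
  8 → host 1 (new)  [load 8/10]
  3 → host 2 (new)  [load 3/10]
  3 → host 2  [load 6/10]
  3 → host 2  [load 9/10]
  2 → host 1  [load 10/10]
  2 → host 3 (new)  [load 2/10]
  1 → host 2  [load 10/10]
3 hosts opened.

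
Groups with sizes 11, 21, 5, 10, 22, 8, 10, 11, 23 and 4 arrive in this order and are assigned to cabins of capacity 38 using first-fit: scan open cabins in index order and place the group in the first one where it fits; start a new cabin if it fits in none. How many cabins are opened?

4

  11 → cabin 1 (new)  [load 11/38]
  21 → cabin 1  [load 32/38]
  5 → cabin 1  [load 37/38]
  10 → cabin 2 (new)  [load 10/38]
  22 → cabin 2  [load 32/38]
  8 → cabin 3 (new)  [load 8/38]
  10 → cabin 3  [load 18/38]
  11 → cabin 3  [load 29/38]
  23 → cabin 4 (new)  [load 23/38]
  4 → cabin 2  [load 36/38]
4 cabins opened.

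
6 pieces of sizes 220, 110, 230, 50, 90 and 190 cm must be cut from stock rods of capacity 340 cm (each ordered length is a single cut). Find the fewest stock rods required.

Total = 230 + 220 + 190 + 110 + 90 + 50 = 890 cm.
Lower bound: ⌈890/340⌉ = 3 stock rods.
A packing using 3 stock rods:
  stock rod 1: 230 + 110 = 340
  stock rod 2: 220 + 90 = 310
  stock rod 3: 190 + 50 = 240
This matches the lower bound, so 3 is optimal.

3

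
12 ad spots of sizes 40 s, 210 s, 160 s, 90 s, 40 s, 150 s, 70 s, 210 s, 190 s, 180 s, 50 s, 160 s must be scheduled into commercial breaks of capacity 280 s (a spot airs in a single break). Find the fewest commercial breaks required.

7

Total = 210 + 210 + 190 + 180 + 160 + 160 + 150 + 90 + 70 + 50 + 40 + 40 = 1550 s.
Lower bound: ⌈1550/280⌉ = 6 commercial breaks.
Also, 7 ad spots each exceed 140 s, and no two of those can share a break, so at least 7 commercial breaks are needed.
A packing using 7 commercial breaks:
  break 1: 210 + 70 = 280
  break 2: 210 + 50 = 260
  break 3: 190 + 90 = 280
  break 4: 180 + 40 + 40 = 260
  break 5: 160 = 160
  break 6: 160 = 160
  break 7: 150 = 150
This matches the lower bound, so 7 is optimal.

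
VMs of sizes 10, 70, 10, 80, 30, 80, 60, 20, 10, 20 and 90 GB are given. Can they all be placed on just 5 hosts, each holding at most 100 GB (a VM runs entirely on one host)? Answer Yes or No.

A valid assignment using 5 hosts:
  host 1: 90 + 10 = 100
  host 2: 80 + 20 = 100
  host 3: 80 + 20 = 100
  host 4: 70 + 30 = 100
  host 5: 60 + 10 + 10 = 80
Every load is within 100 GB, so 5 hosts suffice.

Yes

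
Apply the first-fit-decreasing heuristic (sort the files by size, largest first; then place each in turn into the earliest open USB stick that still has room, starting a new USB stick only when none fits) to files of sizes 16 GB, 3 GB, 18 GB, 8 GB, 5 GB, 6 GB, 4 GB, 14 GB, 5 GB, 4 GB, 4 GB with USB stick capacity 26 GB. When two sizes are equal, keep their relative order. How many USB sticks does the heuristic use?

4

Sorted descending: 18, 16, 14, 8, 6, 5, 5, 4, 4, 4, 3.
  18 → USB stick 1 (new)  [load 18/26]
  16 → USB stick 2 (new)  [load 16/26]
  14 → USB stick 3 (new)  [load 14/26]
  8 → USB stick 1  [load 26/26]
  6 → USB stick 2  [load 22/26]
  5 → USB stick 3  [load 19/26]
  5 → USB stick 3  [load 24/26]
  4 → USB stick 2  [load 26/26]
  4 → USB stick 4 (new)  [load 4/26]
  4 → USB stick 4  [load 8/26]
  3 → USB stick 4  [load 11/26]
4 USB sticks opened.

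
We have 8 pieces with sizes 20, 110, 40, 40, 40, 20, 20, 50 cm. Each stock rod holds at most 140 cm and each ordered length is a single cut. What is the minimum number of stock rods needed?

3

Total = 110 + 50 + 40 + 40 + 40 + 20 + 20 + 20 = 340 cm.
Lower bound: ⌈340/140⌉ = 3 stock rods.
A packing using 3 stock rods:
  stock rod 1: 110 + 20 = 130
  stock rod 2: 50 + 40 + 40 = 130
  stock rod 3: 40 + 20 + 20 = 80
This matches the lower bound, so 3 is optimal.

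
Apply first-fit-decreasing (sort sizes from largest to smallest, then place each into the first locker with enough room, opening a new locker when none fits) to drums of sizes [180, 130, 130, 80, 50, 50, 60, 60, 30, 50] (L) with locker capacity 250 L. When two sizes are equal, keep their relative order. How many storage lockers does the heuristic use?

Sorted descending: 180, 130, 130, 80, 60, 60, 50, 50, 50, 30.
  180 → locker 1 (new)  [load 180/250]
  130 → locker 2 (new)  [load 130/250]
  130 → locker 3 (new)  [load 130/250]
  80 → locker 2  [load 210/250]
  60 → locker 1  [load 240/250]
  60 → locker 3  [load 190/250]
  50 → locker 3  [load 240/250]
  50 → locker 4 (new)  [load 50/250]
  50 → locker 4  [load 100/250]
  30 → locker 2  [load 240/250]
4 storage lockers opened.

4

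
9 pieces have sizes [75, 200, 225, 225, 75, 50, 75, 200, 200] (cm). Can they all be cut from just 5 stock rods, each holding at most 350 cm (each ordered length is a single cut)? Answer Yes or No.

A valid assignment using 5 stock rods:
  stock rod 1: 225 + 75 + 50 = 350
  stock rod 2: 225 + 75 = 300
  stock rod 3: 200 + 75 = 275
  stock rod 4: 200 = 200
  stock rod 5: 200 = 200
Every load is within 350 cm, so 5 stock rods suffice.

Yes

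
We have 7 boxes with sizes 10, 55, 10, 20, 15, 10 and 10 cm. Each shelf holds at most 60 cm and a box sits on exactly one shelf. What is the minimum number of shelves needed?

Total = 55 + 20 + 15 + 10 + 10 + 10 + 10 = 130 cm.
Lower bound: ⌈130/60⌉ = 3 shelves.
A packing using 3 shelves:
  shelf 1: 55 = 55
  shelf 2: 20 + 15 + 10 + 10 = 55
  shelf 3: 10 + 10 = 20
This matches the lower bound, so 3 is optimal.

3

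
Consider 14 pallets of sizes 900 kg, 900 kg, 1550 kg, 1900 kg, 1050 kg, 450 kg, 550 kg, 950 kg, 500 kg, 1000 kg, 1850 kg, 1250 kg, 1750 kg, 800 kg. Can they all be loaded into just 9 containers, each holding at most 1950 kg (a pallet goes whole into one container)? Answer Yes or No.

Yes

A valid assignment using 9 containers:
  container 1: 1900 = 1900
  container 2: 1850 = 1850
  container 3: 1750 = 1750
  container 4: 1550 = 1550
  container 5: 1250 + 550 = 1800
  container 6: 1050 + 900 = 1950
  container 7: 1000 + 950 = 1950
  container 8: 900 + 800 = 1700
  container 9: 500 + 450 = 950
Every load is within 1950 kg, so 9 containers suffice.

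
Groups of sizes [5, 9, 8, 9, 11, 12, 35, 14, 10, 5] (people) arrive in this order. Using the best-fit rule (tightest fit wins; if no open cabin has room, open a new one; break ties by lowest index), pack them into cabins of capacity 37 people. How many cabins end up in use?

4

  5 → cabin 1 (new)  [load 5/37]
  9 → cabin 1  [load 14/37]
  8 → cabin 1  [load 22/37]
  9 → cabin 1  [load 31/37]
  11 → cabin 2 (new)  [load 11/37]
  12 → cabin 2  [load 23/37]
  35 → cabin 3 (new)  [load 35/37]
  14 → cabin 2  [load 37/37]
  10 → cabin 4 (new)  [load 10/37]
  5 → cabin 1  [load 36/37]
4 cabins opened.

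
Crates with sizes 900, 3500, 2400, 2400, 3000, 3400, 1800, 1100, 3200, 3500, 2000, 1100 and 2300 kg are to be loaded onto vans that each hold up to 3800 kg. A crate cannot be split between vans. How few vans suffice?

9

Total = 3500 + 3500 + 3400 + 3200 + 3000 + 2400 + 2400 + 2300 + 2000 + 1800 + 1100 + 1100 + 900 = 30600 kg.
Lower bound: ⌈30600/3800⌉ = 9 vans.
A packing using 9 vans:
  van 1: 3500 = 3500
  van 2: 3500 = 3500
  van 3: 3400 = 3400
  van 4: 3200 = 3200
  van 5: 3000 = 3000
  van 6: 2400 + 1100 = 3500
  van 7: 2400 + 1100 = 3500
  van 8: 2300 + 900 = 3200
  van 9: 2000 + 1800 = 3800
This matches the lower bound, so 9 is optimal.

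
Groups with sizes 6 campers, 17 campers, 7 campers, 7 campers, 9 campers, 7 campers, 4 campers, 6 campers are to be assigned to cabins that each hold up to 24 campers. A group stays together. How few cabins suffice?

Total = 17 + 9 + 7 + 7 + 7 + 6 + 6 + 4 = 63 campers.
Lower bound: ⌈63/24⌉ = 3 cabins.
A packing using 3 cabins:
  cabin 1: 17 + 7 = 24
  cabin 2: 9 + 7 + 7 = 23
  cabin 3: 6 + 6 + 4 = 16
This matches the lower bound, so 3 is optimal.

3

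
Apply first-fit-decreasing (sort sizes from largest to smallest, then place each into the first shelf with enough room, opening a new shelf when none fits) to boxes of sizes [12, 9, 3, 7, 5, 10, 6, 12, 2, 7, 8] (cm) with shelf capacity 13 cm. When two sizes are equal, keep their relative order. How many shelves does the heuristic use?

Sorted descending: 12, 12, 10, 9, 8, 7, 7, 6, 5, 3, 2.
  12 → shelf 1 (new)  [load 12/13]
  12 → shelf 2 (new)  [load 12/13]
  10 → shelf 3 (new)  [load 10/13]
  9 → shelf 4 (new)  [load 9/13]
  8 → shelf 5 (new)  [load 8/13]
  7 → shelf 6 (new)  [load 7/13]
  7 → shelf 7 (new)  [load 7/13]
  6 → shelf 6  [load 13/13]
  5 → shelf 5  [load 13/13]
  3 → shelf 3  [load 13/13]
  2 → shelf 4  [load 11/13]
7 shelves opened.

7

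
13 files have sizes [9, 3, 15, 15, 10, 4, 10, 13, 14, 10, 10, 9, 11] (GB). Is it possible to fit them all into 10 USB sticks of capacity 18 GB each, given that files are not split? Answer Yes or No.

A valid assignment using 10 USB sticks:
  USB stick 1: 15 + 3 = 18
  USB stick 2: 15 = 15
  USB stick 3: 14 + 4 = 18
  USB stick 4: 13 = 13
  USB stick 5: 11 = 11
  USB stick 6: 10 = 10
  USB stick 7: 10 = 10
  USB stick 8: 10 = 10
  USB stick 9: 10 = 10
  USB stick 10: 9 + 9 = 18
Every load is within 18 GB, so 10 USB sticks suffice.

Yes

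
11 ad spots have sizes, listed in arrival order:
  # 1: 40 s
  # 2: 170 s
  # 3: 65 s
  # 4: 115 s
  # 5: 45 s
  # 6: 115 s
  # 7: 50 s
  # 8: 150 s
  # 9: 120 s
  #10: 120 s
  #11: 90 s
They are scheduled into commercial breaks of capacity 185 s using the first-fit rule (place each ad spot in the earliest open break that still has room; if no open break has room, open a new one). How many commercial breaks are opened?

  40 → break 1 (new)  [load 40/185]
  170 → break 2 (new)  [load 170/185]
  65 → break 1  [load 105/185]
  115 → break 3 (new)  [load 115/185]
  45 → break 1  [load 150/185]
  115 → break 4 (new)  [load 115/185]
  50 → break 3  [load 165/185]
  150 → break 5 (new)  [load 150/185]
  120 → break 6 (new)  [load 120/185]
  120 → break 7 (new)  [load 120/185]
  90 → break 8 (new)  [load 90/185]
8 commercial breaks opened.

8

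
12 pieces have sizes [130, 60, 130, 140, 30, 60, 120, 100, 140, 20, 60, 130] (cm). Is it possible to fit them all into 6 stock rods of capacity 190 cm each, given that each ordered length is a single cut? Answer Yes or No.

Total = 1120 cm; ⌈1120/190⌉ = 6.
7 pieces each exceed half the capacity and cannot share a stock rod, forcing at least 7 stock rods.
At least 7 stock rods are required, but only 6 are allowed.

No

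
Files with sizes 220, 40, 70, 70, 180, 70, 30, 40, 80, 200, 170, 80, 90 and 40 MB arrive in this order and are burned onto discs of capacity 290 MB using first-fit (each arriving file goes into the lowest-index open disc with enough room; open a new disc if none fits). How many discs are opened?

5

  220 → disc 1 (new)  [load 220/290]
  40 → disc 1  [load 260/290]
  70 → disc 2 (new)  [load 70/290]
  70 → disc 2  [load 140/290]
  180 → disc 3 (new)  [load 180/290]
  70 → disc 2  [load 210/290]
  30 → disc 1  [load 290/290]
  40 → disc 2  [load 250/290]
  80 → disc 3  [load 260/290]
  200 → disc 4 (new)  [load 200/290]
  170 → disc 5 (new)  [load 170/290]
  80 → disc 4  [load 280/290]
  90 → disc 5  [load 260/290]
  40 → disc 2  [load 290/290]
5 discs opened.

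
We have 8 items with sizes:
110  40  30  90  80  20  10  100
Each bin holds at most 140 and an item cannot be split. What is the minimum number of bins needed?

4

Total = 110 + 100 + 90 + 80 + 40 + 30 + 20 + 10 = 480.
Lower bound: ⌈480/140⌉ = 4 bins.
A packing using 4 bins:
  bin 1: 110 + 30 = 140
  bin 2: 100 + 40 = 140
  bin 3: 90 + 20 + 10 = 120
  bin 4: 80 = 80
This matches the lower bound, so 4 is optimal.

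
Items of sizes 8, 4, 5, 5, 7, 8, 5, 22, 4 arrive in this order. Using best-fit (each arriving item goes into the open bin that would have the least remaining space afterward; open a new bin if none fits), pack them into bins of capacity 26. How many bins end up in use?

  8 → bin 1 (new)  [load 8/26]
  4 → bin 1  [load 12/26]
  5 → bin 1  [load 17/26]
  5 → bin 1  [load 22/26]
  7 → bin 2 (new)  [load 7/26]
  8 → bin 2  [load 15/26]
  5 → bin 2  [load 20/26]
  22 → bin 3 (new)  [load 22/26]
  4 → bin 1  [load 26/26]
3 bins opened.

3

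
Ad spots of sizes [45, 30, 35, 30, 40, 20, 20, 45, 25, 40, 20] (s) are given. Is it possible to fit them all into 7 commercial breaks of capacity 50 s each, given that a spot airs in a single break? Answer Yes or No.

Total = 350 s; ⌈350/50⌉ = 7.
The bound of 7 does not rule out 7, but exhaustive search shows no assignment into 7 commercial breaks of capacity 50 s exists — the minimum is 8.

No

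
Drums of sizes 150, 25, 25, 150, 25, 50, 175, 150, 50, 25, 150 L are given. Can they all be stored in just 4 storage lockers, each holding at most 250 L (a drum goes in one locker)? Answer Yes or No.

Total = 975 L; ⌈975/250⌉ = 4.
5 drums each exceed half the capacity and cannot share a locker, forcing at least 5 storage lockers.
At least 5 storage lockers are required, but only 4 are allowed.

No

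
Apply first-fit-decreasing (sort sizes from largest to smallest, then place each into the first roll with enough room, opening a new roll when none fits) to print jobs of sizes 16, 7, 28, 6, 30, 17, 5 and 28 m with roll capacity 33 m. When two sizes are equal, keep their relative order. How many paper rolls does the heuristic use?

5

Sorted descending: 30, 28, 28, 17, 16, 7, 6, 5.
  30 → roll 1 (new)  [load 30/33]
  28 → roll 2 (new)  [load 28/33]
  28 → roll 3 (new)  [load 28/33]
  17 → roll 4 (new)  [load 17/33]
  16 → roll 4  [load 33/33]
  7 → roll 5 (new)  [load 7/33]
  6 → roll 5  [load 13/33]
  5 → roll 2  [load 33/33]
5 paper rolls opened.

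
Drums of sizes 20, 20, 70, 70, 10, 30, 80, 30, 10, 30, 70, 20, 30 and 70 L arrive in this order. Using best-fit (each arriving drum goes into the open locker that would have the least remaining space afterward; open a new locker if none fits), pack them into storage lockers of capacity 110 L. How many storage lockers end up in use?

  20 → locker 1 (new)  [load 20/110]
  20 → locker 1  [load 40/110]
  70 → locker 1  [load 110/110]
  70 → locker 2 (new)  [load 70/110]
  10 → locker 2  [load 80/110]
  30 → locker 2  [load 110/110]
  80 → locker 3 (new)  [load 80/110]
  30 → locker 3  [load 110/110]
  10 → locker 4 (new)  [load 10/110]
  30 → locker 4  [load 40/110]
  70 → locker 4  [load 110/110]
  20 → locker 5 (new)  [load 20/110]
  30 → locker 5  [load 50/110]
  70 → locker 6 (new)  [load 70/110]
6 storage lockers opened.

6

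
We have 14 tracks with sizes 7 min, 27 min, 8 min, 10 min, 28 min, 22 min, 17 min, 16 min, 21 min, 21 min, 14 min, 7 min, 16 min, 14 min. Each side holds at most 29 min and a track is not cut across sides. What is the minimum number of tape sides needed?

Total = 28 + 27 + 22 + 21 + 21 + 17 + 16 + 16 + 14 + 14 + 10 + 8 + 7 + 7 = 228 min.
Lower bound: ⌈228/29⌉ = 8 tape sides.
A packing using 9 tape sides:
  side 1: 28 = 28
  side 2: 27 = 27
  side 3: 22 + 7 = 29
  side 4: 21 + 8 = 29
  side 5: 21 + 7 = 28
  side 6: 17 + 10 = 27
  side 7: 16 = 16
  side 8: 16 = 16
  side 9: 14 + 14 = 28
No arrangement into 8 tape sides stays within capacity, so 9 is optimal.

9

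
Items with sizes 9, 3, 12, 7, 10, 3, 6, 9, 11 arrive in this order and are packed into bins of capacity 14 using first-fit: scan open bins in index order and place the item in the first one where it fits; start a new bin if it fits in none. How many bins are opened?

  9 → bin 1 (new)  [load 9/14]
  3 → bin 1  [load 12/14]
  12 → bin 2 (new)  [load 12/14]
  7 → bin 3 (new)  [load 7/14]
  10 → bin 4 (new)  [load 10/14]
  3 → bin 3  [load 10/14]
  6 → bin 5 (new)  [load 6/14]
  9 → bin 6 (new)  [load 9/14]
  11 → bin 7 (new)  [load 11/14]
7 bins opened.

7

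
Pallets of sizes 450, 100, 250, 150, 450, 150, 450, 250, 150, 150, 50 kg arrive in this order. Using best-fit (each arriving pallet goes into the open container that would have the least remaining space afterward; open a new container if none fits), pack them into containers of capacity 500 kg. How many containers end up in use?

6

  450 → container 1 (new)  [load 450/500]
  100 → container 2 (new)  [load 100/500]
  250 → container 2  [load 350/500]
  150 → container 2  [load 500/500]
  450 → container 3 (new)  [load 450/500]
  150 → container 4 (new)  [load 150/500]
  450 → container 5 (new)  [load 450/500]
  250 → container 4  [load 400/500]
  150 → container 6 (new)  [load 150/500]
  150 → container 6  [load 300/500]
  50 → container 1  [load 500/500]
6 containers opened.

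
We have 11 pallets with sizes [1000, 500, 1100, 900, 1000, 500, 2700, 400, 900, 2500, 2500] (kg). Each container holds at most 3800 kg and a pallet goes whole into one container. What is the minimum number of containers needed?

4

Total = 2700 + 2500 + 2500 + 1100 + 1000 + 1000 + 900 + 900 + 500 + 500 + 400 = 14000 kg.
Lower bound: ⌈14000/3800⌉ = 4 containers.
A packing using 4 containers:
  container 1: 2700 + 1100 = 3800
  container 2: 2500 + 1000 = 3500
  container 3: 2500 + 1000 = 3500
  container 4: 900 + 900 + 500 + 500 + 400 = 3200
This matches the lower bound, so 4 is optimal.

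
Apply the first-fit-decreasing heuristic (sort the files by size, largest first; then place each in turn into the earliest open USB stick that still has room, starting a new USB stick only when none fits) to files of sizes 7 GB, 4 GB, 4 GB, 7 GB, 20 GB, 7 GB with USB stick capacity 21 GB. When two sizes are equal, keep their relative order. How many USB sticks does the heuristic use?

3

Sorted descending: 20, 7, 7, 7, 4, 4.
  20 → USB stick 1 (new)  [load 20/21]
  7 → USB stick 2 (new)  [load 7/21]
  7 → USB stick 2  [load 14/21]
  7 → USB stick 2  [load 21/21]
  4 → USB stick 3 (new)  [load 4/21]
  4 → USB stick 3  [load 8/21]
3 USB sticks opened.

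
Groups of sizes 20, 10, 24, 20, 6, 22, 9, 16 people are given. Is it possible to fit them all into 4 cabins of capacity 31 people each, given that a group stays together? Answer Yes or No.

Total = 127 people; ⌈127/31⌉ = 5.
At least 5 cabins are required, but only 4 are allowed.

No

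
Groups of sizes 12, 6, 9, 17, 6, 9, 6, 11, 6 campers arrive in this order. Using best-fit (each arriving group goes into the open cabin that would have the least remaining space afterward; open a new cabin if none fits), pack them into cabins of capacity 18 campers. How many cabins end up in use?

  12 → cabin 1 (new)  [load 12/18]
  6 → cabin 1  [load 18/18]
  9 → cabin 2 (new)  [load 9/18]
  17 → cabin 3 (new)  [load 17/18]
  6 → cabin 2  [load 15/18]
  9 → cabin 4 (new)  [load 9/18]
  6 → cabin 4  [load 15/18]
  11 → cabin 5 (new)  [load 11/18]
  6 → cabin 5  [load 17/18]
5 cabins opened.

5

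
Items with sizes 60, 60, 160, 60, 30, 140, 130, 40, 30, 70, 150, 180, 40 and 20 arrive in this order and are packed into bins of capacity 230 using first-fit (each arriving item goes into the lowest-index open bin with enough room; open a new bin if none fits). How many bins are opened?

6

  60 → bin 1 (new)  [load 60/230]
  60 → bin 1  [load 120/230]
  160 → bin 2 (new)  [load 160/230]
  60 → bin 1  [load 180/230]
  30 → bin 1  [load 210/230]
  140 → bin 3 (new)  [load 140/230]
  130 → bin 4 (new)  [load 130/230]
  40 → bin 2  [load 200/230]
  30 → bin 2  [load 230/230]
  70 → bin 3  [load 210/230]
  150 → bin 5 (new)  [load 150/230]
  180 → bin 6 (new)  [load 180/230]
  40 → bin 4  [load 170/230]
  20 → bin 1  [load 230/230]
6 bins opened.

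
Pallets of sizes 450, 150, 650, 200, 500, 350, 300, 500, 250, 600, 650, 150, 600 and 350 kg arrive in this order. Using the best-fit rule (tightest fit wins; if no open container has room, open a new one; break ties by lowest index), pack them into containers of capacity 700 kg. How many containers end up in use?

9

  450 → container 1 (new)  [load 450/700]
  150 → container 1  [load 600/700]
  650 → container 2 (new)  [load 650/700]
  200 → container 3 (new)  [load 200/700]
  500 → container 3  [load 700/700]
  350 → container 4 (new)  [load 350/700]
  300 → container 4  [load 650/700]
  500 → container 5 (new)  [load 500/700]
  250 → container 6 (new)  [load 250/700]
  600 → container 7 (new)  [load 600/700]
  650 → container 8 (new)  [load 650/700]
  150 → container 5  [load 650/700]
  600 → container 9 (new)  [load 600/700]
  350 → container 6  [load 600/700]
9 containers opened.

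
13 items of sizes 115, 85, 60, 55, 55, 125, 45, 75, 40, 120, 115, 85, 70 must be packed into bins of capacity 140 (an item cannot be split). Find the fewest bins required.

Total = 125 + 120 + 115 + 115 + 85 + 85 + 75 + 70 + 60 + 55 + 55 + 45 + 40 = 1045.
Lower bound: ⌈1045/140⌉ = 8 bins.
A packing using 9 bins:
  bin 1: 125 = 125
  bin 2: 120 = 120
  bin 3: 115 = 115
  bin 4: 115 = 115
  bin 5: 85 + 55 = 140
  bin 6: 85 + 55 = 140
  bin 7: 75 + 60 = 135
  bin 8: 70 + 45 = 115
  bin 9: 40 = 40
No arrangement into 8 bins stays within capacity, so 9 is optimal.

9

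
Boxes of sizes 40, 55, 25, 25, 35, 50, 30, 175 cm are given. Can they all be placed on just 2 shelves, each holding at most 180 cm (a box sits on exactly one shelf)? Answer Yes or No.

Total = 435 cm; ⌈435/180⌉ = 3.
At least 3 shelves are required, but only 2 are allowed.

No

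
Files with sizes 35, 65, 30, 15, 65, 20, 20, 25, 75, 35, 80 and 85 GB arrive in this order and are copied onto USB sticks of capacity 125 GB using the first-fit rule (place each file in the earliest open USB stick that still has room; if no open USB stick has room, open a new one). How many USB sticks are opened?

5

  35 → USB stick 1 (new)  [load 35/125]
  65 → USB stick 1  [load 100/125]
  30 → USB stick 2 (new)  [load 30/125]
  15 → USB stick 1  [load 115/125]
  65 → USB stick 2  [load 95/125]
  20 → USB stick 2  [load 115/125]
  20 → USB stick 3 (new)  [load 20/125]
  25 → USB stick 3  [load 45/125]
  75 → USB stick 3  [load 120/125]
  35 → USB stick 4 (new)  [load 35/125]
  80 → USB stick 4  [load 115/125]
  85 → USB stick 5 (new)  [load 85/125]
5 USB sticks opened.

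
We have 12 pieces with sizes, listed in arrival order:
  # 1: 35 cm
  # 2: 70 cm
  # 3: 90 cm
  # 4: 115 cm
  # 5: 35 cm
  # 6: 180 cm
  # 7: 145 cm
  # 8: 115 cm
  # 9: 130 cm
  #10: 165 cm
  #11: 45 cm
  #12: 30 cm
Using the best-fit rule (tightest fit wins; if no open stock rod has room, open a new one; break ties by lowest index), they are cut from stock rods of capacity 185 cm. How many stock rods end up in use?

  35 → stock rod 1 (new)  [load 35/185]
  70 → stock rod 1  [load 105/185]
  90 → stock rod 2 (new)  [load 90/185]
  115 → stock rod 3 (new)  [load 115/185]
  35 → stock rod 3  [load 150/185]
  180 → stock rod 4 (new)  [load 180/185]
  145 → stock rod 5 (new)  [load 145/185]
  115 → stock rod 6 (new)  [load 115/185]
  130 → stock rod 7 (new)  [load 130/185]
  165 → stock rod 8 (new)  [load 165/185]
  45 → stock rod 7  [load 175/185]
  30 → stock rod 3  [load 180/185]
8 stock rods opened.

8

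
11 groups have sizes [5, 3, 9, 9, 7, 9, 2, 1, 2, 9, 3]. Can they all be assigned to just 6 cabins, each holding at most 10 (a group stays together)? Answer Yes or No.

No

Total = 59; ⌈59/10⌉ = 6.
The bound of 6 does not rule out 6, but exhaustive search shows no assignment into 6 cabins of capacity 10 exists — the minimum is 7.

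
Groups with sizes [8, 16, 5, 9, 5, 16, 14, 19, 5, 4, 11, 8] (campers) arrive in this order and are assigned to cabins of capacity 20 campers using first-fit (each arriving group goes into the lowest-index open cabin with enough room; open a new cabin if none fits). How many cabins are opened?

  8 → cabin 1 (new)  [load 8/20]
  16 → cabin 2 (new)  [load 16/20]
  5 → cabin 1  [load 13/20]
  9 → cabin 3 (new)  [load 9/20]
  5 → cabin 1  [load 18/20]
  16 → cabin 4 (new)  [load 16/20]
  14 → cabin 5 (new)  [load 14/20]
  19 → cabin 6 (new)  [load 19/20]
  5 → cabin 3  [load 14/20]
  4 → cabin 2  [load 20/20]
  11 → cabin 7 (new)  [load 11/20]
  8 → cabin 7  [load 19/20]
7 cabins opened.

7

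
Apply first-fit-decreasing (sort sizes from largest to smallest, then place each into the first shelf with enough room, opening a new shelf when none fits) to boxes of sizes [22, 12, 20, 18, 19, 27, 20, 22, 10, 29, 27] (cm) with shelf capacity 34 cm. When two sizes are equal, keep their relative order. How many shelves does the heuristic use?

9

Sorted descending: 29, 27, 27, 22, 22, 20, 20, 19, 18, 12, 10.
  29 → shelf 1 (new)  [load 29/34]
  27 → shelf 2 (new)  [load 27/34]
  27 → shelf 3 (new)  [load 27/34]
  22 → shelf 4 (new)  [load 22/34]
  22 → shelf 5 (new)  [load 22/34]
  20 → shelf 6 (new)  [load 20/34]
  20 → shelf 7 (new)  [load 20/34]
  19 → shelf 8 (new)  [load 19/34]
  18 → shelf 9 (new)  [load 18/34]
  12 → shelf 4  [load 34/34]
  10 → shelf 5  [load 32/34]
9 shelves opened.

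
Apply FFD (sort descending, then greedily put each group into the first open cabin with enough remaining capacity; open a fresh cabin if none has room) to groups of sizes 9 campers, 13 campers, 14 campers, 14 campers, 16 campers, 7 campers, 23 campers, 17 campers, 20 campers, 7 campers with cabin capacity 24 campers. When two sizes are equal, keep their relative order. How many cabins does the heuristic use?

Sorted descending: 23, 20, 17, 16, 14, 14, 13, 9, 7, 7.
  23 → cabin 1 (new)  [load 23/24]
  20 → cabin 2 (new)  [load 20/24]
  17 → cabin 3 (new)  [load 17/24]
  16 → cabin 4 (new)  [load 16/24]
  14 → cabin 5 (new)  [load 14/24]
  14 → cabin 6 (new)  [load 14/24]
  13 → cabin 7 (new)  [load 13/24]
  9 → cabin 5  [load 23/24]
  7 → cabin 3  [load 24/24]
  7 → cabin 4  [load 23/24]
7 cabins opened.

7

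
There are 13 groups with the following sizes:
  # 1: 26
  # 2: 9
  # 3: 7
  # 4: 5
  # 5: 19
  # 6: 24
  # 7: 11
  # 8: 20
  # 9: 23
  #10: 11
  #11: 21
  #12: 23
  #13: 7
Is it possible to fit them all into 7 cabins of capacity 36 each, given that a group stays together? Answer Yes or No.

Yes

A valid assignment using 7 cabins:
  cabin 1: 26 + 9 = 35
  cabin 2: 24 + 11 = 35
  cabin 3: 23 + 11 = 34
  cabin 4: 23 + 7 + 5 = 35
  cabin 5: 21 + 7 = 28
  cabin 6: 20 = 20
  cabin 7: 19 = 19
Every load is within 36, so 7 cabins suffice.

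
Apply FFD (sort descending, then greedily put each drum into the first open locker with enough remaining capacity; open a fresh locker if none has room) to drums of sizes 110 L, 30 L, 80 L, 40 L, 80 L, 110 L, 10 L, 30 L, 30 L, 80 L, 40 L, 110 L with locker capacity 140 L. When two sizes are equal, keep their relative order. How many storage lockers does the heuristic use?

Sorted descending: 110, 110, 110, 80, 80, 80, 40, 40, 30, 30, 30, 10.
  110 → locker 1 (new)  [load 110/140]
  110 → locker 2 (new)  [load 110/140]
  110 → locker 3 (new)  [load 110/140]
  80 → locker 4 (new)  [load 80/140]
  80 → locker 5 (new)  [load 80/140]
  80 → locker 6 (new)  [load 80/140]
  40 → locker 4  [load 120/140]
  40 → locker 5  [load 120/140]
  30 → locker 1  [load 140/140]
  30 → locker 2  [load 140/140]
  30 → locker 3  [load 140/140]
  10 → locker 4  [load 130/140]
6 storage lockers opened.

6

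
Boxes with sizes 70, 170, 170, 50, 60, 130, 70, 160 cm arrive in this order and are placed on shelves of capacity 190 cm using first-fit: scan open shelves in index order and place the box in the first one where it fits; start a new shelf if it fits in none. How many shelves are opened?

6

  70 → shelf 1 (new)  [load 70/190]
  170 → shelf 2 (new)  [load 170/190]
  170 → shelf 3 (new)  [load 170/190]
  50 → shelf 1  [load 120/190]
  60 → shelf 1  [load 180/190]
  130 → shelf 4 (new)  [load 130/190]
  70 → shelf 5 (new)  [load 70/190]
  160 → shelf 6 (new)  [load 160/190]
6 shelves opened.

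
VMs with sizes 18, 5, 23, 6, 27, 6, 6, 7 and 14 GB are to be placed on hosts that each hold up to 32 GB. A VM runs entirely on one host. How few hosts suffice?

4

Total = 27 + 23 + 18 + 14 + 7 + 6 + 6 + 6 + 5 = 112 GB.
Lower bound: ⌈112/32⌉ = 4 hosts.
A packing using 4 hosts:
  host 1: 27 + 5 = 32
  host 2: 23 + 7 = 30
  host 3: 18 + 14 = 32
  host 4: 6 + 6 + 6 = 18
This matches the lower bound, so 4 is optimal.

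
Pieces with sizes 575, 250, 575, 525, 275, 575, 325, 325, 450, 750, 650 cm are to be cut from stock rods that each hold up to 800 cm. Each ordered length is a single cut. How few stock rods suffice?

8

Total = 750 + 650 + 575 + 575 + 575 + 525 + 450 + 325 + 325 + 275 + 250 = 5275 cm.
Lower bound: ⌈5275/800⌉ = 7 stock rods.
A packing using 8 stock rods:
  stock rod 1: 750 = 750
  stock rod 2: 650 = 650
  stock rod 3: 575 = 575
  stock rod 4: 575 = 575
  stock rod 5: 575 = 575
  stock rod 6: 525 + 275 = 800
  stock rod 7: 450 + 325 = 775
  stock rod 8: 325 + 250 = 575
No arrangement into 7 stock rods stays within capacity, so 8 is optimal.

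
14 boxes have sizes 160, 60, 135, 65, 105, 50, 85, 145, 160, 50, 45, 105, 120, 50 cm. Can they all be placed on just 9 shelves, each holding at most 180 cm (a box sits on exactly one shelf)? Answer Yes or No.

A valid assignment using 9 shelves:
  shelf 1: 160 = 160
  shelf 2: 160 = 160
  shelf 3: 145 = 145
  shelf 4: 135 + 45 = 180
  shelf 5: 120 + 60 = 180
  shelf 6: 105 + 65 = 170
  shelf 7: 105 + 50 = 155
  shelf 8: 85 + 50 = 135
  shelf 9: 50 = 50
Every load is within 180 cm, so 9 shelves suffice.

Yes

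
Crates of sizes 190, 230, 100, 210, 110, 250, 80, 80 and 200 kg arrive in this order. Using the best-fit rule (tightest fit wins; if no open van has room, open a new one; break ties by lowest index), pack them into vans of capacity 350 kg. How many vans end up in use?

5

  190 → van 1 (new)  [load 190/350]
  230 → van 2 (new)  [load 230/350]
  100 → van 2  [load 330/350]
  210 → van 3 (new)  [load 210/350]
  110 → van 3  [load 320/350]
  250 → van 4 (new)  [load 250/350]
  80 → van 4  [load 330/350]
  80 → van 1  [load 270/350]
  200 → van 5 (new)  [load 200/350]
5 vans opened.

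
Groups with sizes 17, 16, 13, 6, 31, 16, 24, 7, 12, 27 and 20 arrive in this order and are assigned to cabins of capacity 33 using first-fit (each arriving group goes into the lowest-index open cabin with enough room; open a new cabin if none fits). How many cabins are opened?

  17 → cabin 1 (new)  [load 17/33]
  16 → cabin 1  [load 33/33]
  13 → cabin 2 (new)  [load 13/33]
  6 → cabin 2  [load 19/33]
  31 → cabin 3 (new)  [load 31/33]
  16 → cabin 4 (new)  [load 16/33]
  24 → cabin 5 (new)  [load 24/33]
  7 → cabin 2  [load 26/33]
  12 → cabin 4  [load 28/33]
  27 → cabin 6 (new)  [load 27/33]
  20 → cabin 7 (new)  [load 20/33]
7 cabins opened.

7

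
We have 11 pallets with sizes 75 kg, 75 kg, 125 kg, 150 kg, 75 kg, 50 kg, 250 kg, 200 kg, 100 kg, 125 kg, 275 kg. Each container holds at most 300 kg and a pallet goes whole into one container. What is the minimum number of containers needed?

Total = 275 + 250 + 200 + 150 + 125 + 125 + 100 + 75 + 75 + 75 + 50 = 1500 kg.
Lower bound: ⌈1500/300⌉ = 5 containers.
A packing using 6 containers:
  container 1: 275 = 275
  container 2: 250 + 50 = 300
  container 3: 200 + 100 = 300
  container 4: 150 + 125 = 275
  container 5: 125 + 75 + 75 = 275
  container 6: 75 = 75
No arrangement into 5 containers stays within capacity, so 6 is optimal.

6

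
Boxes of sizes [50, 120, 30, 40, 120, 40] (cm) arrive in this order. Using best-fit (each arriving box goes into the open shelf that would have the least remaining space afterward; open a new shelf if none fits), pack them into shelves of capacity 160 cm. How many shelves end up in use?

3

  50 → shelf 1 (new)  [load 50/160]
  120 → shelf 2 (new)  [load 120/160]
  30 → shelf 2  [load 150/160]
  40 → shelf 1  [load 90/160]
  120 → shelf 3 (new)  [load 120/160]
  40 → shelf 3  [load 160/160]
3 shelves opened.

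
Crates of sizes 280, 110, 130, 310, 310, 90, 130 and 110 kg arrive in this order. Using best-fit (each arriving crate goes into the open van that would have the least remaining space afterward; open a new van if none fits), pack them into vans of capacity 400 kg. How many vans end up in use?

4

  280 → van 1 (new)  [load 280/400]
  110 → van 1  [load 390/400]
  130 → van 2 (new)  [load 130/400]
  310 → van 3 (new)  [load 310/400]
  310 → van 4 (new)  [load 310/400]
  90 → van 3  [load 400/400]
  130 → van 2  [load 260/400]
  110 → van 2  [load 370/400]
4 vans opened.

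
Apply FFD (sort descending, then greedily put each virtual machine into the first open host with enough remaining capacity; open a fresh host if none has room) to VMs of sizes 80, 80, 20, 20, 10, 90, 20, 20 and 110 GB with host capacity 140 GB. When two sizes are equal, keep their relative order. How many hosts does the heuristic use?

Sorted descending: 110, 90, 80, 80, 20, 20, 20, 20, 10.
  110 → host 1 (new)  [load 110/140]
  90 → host 2 (new)  [load 90/140]
  80 → host 3 (new)  [load 80/140]
  80 → host 4 (new)  [load 80/140]
  20 → host 1  [load 130/140]
  20 → host 2  [load 110/140]
  20 → host 2  [load 130/140]
  20 → host 3  [load 100/140]
  10 → host 1  [load 140/140]
4 hosts opened.

4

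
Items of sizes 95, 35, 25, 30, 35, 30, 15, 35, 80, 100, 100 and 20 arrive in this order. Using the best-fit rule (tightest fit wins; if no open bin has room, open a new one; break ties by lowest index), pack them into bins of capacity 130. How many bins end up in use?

5

  95 → bin 1 (new)  [load 95/130]
  35 → bin 1  [load 130/130]
  25 → bin 2 (new)  [load 25/130]
  30 → bin 2  [load 55/130]
  35 → bin 2  [load 90/130]
  30 → bin 2  [load 120/130]
  15 → bin 3 (new)  [load 15/130]
  35 → bin 3  [load 50/130]
  80 → bin 3  [load 130/130]
  100 → bin 4 (new)  [load 100/130]
  100 → bin 5 (new)  [load 100/130]
  20 → bin 4  [load 120/130]
5 bins opened.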